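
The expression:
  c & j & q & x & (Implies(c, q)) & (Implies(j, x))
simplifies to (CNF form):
c & j & q & x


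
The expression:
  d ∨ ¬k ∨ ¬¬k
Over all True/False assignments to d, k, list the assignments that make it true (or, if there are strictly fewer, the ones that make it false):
is always true.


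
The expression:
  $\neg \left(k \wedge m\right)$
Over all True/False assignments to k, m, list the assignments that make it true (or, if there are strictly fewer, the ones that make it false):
is false only for:
  k=True, m=True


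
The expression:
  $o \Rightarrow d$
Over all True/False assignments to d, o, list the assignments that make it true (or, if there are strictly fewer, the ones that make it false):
is false only for:
  d=False, o=True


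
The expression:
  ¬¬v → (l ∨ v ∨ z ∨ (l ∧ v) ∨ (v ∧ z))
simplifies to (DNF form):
True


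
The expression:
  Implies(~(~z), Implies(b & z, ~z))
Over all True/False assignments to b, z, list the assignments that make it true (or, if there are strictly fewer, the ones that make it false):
is false only for:
  b=True, z=True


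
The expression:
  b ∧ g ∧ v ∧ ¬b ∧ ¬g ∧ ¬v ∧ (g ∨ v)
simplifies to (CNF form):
False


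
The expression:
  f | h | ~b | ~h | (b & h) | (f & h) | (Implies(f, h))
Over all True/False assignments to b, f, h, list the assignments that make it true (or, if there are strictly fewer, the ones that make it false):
is always true.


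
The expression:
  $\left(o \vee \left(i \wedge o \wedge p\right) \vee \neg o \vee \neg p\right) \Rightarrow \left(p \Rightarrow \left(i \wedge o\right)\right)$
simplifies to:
$\left(i \wedge o\right) \vee \neg p$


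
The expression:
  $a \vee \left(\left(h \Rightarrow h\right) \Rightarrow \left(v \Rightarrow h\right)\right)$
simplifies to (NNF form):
$a \vee h \vee \neg v$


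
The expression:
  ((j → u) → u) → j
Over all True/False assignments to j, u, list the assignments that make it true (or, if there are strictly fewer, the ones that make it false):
is false only for:
  j=False, u=True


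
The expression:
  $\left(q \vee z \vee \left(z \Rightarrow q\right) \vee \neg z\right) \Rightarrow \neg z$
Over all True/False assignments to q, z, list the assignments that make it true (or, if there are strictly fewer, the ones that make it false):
is true only for:
  q=False, z=False;
  q=True, z=False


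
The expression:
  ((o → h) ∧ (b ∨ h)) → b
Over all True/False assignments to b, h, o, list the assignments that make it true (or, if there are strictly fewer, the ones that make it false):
is false only for:
  b=False, h=True, o=False;
  b=False, h=True, o=True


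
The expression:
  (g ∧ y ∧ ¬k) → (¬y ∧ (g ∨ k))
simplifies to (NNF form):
k ∨ ¬g ∨ ¬y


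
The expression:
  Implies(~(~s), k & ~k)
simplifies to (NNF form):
~s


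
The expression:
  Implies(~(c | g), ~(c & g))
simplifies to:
True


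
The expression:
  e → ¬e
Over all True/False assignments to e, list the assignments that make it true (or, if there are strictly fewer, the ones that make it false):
is true only for:
  e=False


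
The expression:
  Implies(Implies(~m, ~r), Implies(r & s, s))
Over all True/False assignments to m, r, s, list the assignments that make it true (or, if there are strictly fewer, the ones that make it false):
is always true.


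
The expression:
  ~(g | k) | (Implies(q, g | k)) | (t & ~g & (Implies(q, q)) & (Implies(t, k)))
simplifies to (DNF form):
True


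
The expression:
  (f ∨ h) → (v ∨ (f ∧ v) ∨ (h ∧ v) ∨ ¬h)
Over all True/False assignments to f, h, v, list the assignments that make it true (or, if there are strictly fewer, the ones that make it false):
is false only for:
  f=False, h=True, v=False;
  f=True, h=True, v=False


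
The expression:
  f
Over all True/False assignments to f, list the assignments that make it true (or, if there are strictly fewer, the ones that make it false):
is true only for:
  f=True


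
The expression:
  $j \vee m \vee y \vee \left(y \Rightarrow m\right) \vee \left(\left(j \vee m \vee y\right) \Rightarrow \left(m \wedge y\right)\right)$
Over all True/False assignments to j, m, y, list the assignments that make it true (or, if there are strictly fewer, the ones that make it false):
is always true.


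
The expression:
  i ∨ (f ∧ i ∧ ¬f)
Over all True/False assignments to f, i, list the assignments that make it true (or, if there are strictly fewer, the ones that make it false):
is true only for:
  f=False, i=True;
  f=True, i=True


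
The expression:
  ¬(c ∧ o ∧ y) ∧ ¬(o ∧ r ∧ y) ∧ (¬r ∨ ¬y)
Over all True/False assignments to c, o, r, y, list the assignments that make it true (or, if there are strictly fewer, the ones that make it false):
is false only for:
  c=False, o=False, r=True, y=True;
  c=False, o=True, r=True, y=True;
  c=True, o=False, r=True, y=True;
  c=True, o=True, r=False, y=True;
  c=True, o=True, r=True, y=True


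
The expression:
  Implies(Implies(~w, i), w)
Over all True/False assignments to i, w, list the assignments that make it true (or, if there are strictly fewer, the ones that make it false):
is false only for:
  i=True, w=False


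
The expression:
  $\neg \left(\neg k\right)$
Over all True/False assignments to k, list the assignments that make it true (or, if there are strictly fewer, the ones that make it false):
is true only for:
  k=True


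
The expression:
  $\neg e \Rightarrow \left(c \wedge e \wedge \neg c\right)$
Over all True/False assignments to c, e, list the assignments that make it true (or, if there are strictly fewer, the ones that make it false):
is true only for:
  c=False, e=True;
  c=True, e=True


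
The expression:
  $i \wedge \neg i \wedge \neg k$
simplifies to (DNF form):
$\text{False}$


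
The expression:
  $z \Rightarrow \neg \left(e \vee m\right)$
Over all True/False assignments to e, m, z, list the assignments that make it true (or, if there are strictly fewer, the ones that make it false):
is false only for:
  e=False, m=True, z=True;
  e=True, m=False, z=True;
  e=True, m=True, z=True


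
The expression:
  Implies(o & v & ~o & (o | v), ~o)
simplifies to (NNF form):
True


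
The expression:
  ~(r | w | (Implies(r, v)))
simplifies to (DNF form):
False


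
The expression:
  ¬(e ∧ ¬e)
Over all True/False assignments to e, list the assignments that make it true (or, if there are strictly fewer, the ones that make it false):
is always true.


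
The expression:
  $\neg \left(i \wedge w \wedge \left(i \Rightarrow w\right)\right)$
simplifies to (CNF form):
$\neg i \vee \neg w$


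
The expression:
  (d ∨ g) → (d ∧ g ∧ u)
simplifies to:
(¬d ∧ ¬g) ∨ (d ∧ g ∧ u)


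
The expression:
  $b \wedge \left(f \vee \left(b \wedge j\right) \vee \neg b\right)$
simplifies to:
$b \wedge \left(f \vee j\right)$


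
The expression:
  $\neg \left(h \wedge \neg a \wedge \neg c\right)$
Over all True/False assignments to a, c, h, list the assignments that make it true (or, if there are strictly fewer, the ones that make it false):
is false only for:
  a=False, c=False, h=True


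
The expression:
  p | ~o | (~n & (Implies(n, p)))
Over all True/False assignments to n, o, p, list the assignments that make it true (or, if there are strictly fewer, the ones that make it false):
is false only for:
  n=True, o=True, p=False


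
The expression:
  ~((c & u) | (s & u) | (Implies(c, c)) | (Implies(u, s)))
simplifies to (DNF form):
False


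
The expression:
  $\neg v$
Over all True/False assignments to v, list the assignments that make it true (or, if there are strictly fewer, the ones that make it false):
is true only for:
  v=False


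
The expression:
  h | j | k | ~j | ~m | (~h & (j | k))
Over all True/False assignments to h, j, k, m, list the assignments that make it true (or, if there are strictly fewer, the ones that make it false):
is always true.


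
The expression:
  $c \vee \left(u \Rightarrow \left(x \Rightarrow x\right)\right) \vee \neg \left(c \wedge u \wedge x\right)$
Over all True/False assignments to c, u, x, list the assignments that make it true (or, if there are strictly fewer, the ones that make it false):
is always true.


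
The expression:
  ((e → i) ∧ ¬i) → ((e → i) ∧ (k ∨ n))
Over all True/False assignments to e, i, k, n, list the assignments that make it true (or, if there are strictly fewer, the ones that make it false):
is false only for:
  e=False, i=False, k=False, n=False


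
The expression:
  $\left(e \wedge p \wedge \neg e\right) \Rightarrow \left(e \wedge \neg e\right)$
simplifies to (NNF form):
$\text{True}$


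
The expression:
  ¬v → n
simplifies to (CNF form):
n ∨ v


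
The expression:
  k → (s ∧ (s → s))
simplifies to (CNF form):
s ∨ ¬k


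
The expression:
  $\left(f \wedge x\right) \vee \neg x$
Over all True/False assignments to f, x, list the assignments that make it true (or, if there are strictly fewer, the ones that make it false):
is false only for:
  f=False, x=True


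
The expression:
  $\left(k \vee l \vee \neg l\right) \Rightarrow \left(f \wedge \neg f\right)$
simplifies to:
$\text{False}$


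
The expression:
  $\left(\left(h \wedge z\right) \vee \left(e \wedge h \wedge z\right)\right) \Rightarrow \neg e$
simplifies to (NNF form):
$\neg e \vee \neg h \vee \neg z$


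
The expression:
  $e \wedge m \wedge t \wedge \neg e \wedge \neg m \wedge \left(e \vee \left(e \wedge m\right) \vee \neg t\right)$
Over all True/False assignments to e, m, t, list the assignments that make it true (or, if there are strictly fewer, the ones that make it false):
is never true.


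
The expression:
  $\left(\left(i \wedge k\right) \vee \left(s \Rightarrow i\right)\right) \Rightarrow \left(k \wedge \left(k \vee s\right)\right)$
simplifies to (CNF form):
$\left(k \vee s\right) \wedge \left(k \vee \neg i\right)$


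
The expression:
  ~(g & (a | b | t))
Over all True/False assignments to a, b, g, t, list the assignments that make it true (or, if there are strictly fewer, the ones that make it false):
is false only for:
  a=False, b=False, g=True, t=True;
  a=False, b=True, g=True, t=False;
  a=False, b=True, g=True, t=True;
  a=True, b=False, g=True, t=False;
  a=True, b=False, g=True, t=True;
  a=True, b=True, g=True, t=False;
  a=True, b=True, g=True, t=True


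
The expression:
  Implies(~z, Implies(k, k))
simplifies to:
True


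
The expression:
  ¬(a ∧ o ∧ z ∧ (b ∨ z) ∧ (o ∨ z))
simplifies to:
¬a ∨ ¬o ∨ ¬z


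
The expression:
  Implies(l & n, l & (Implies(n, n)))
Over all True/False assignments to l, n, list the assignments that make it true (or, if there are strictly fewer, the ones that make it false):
is always true.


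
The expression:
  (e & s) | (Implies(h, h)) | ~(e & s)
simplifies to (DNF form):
True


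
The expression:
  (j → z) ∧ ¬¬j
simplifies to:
j ∧ z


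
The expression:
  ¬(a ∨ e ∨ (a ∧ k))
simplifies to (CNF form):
¬a ∧ ¬e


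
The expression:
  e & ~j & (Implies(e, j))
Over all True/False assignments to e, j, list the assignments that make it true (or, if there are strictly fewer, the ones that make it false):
is never true.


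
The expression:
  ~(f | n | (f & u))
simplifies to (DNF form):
~f & ~n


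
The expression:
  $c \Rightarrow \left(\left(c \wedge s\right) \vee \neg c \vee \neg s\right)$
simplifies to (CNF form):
$\text{True}$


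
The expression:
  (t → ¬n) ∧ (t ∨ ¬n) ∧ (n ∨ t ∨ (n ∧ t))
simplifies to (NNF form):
t ∧ ¬n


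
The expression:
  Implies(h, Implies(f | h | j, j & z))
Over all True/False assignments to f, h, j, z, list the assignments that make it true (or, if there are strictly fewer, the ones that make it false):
is false only for:
  f=False, h=True, j=False, z=False;
  f=False, h=True, j=False, z=True;
  f=False, h=True, j=True, z=False;
  f=True, h=True, j=False, z=False;
  f=True, h=True, j=False, z=True;
  f=True, h=True, j=True, z=False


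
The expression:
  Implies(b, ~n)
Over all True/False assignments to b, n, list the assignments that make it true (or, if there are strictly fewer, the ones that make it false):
is false only for:
  b=True, n=True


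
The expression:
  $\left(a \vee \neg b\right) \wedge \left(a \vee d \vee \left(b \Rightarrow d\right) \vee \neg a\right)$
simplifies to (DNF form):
$a \vee \neg b$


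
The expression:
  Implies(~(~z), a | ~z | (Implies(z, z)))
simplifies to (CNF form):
True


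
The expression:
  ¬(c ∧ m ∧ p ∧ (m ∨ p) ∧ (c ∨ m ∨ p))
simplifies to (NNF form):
¬c ∨ ¬m ∨ ¬p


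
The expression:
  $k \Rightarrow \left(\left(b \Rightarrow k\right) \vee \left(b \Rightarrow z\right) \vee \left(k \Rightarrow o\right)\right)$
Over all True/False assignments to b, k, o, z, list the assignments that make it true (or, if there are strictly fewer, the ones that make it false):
is always true.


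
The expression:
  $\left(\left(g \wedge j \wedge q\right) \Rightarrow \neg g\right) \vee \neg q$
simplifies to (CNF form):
$\neg g \vee \neg j \vee \neg q$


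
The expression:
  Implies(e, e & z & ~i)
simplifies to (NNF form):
~e | (z & ~i)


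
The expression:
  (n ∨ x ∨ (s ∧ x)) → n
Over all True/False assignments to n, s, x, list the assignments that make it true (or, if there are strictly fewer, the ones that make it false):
is false only for:
  n=False, s=False, x=True;
  n=False, s=True, x=True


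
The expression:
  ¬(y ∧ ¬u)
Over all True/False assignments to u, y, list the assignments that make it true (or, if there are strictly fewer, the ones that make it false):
is false only for:
  u=False, y=True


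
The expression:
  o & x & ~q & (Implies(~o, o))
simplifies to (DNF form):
o & x & ~q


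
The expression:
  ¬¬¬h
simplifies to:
¬h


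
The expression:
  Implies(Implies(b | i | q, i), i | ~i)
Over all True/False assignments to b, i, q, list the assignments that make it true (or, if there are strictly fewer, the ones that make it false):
is always true.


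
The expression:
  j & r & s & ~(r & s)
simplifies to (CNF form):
False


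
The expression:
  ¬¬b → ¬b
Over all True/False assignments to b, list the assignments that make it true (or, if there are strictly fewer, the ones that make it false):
is true only for:
  b=False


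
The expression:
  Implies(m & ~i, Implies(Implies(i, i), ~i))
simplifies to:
True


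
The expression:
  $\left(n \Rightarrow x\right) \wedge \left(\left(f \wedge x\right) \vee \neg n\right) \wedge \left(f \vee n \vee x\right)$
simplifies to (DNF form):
$\left(f \wedge x\right) \vee \left(f \wedge \neg n\right) \vee \left(x \wedge \neg n\right)$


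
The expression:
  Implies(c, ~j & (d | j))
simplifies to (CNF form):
(d | ~c) & (~c | ~j)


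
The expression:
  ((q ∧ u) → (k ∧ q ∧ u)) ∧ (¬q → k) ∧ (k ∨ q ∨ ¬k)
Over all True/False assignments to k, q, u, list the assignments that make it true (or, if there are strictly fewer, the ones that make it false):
is false only for:
  k=False, q=False, u=False;
  k=False, q=False, u=True;
  k=False, q=True, u=True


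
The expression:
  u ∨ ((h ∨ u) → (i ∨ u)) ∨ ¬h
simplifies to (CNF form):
i ∨ u ∨ ¬h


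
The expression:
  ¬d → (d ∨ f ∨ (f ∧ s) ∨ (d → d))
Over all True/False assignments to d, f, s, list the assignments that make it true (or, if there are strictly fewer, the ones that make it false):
is always true.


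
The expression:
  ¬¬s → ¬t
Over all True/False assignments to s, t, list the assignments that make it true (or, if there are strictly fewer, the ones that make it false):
is false only for:
  s=True, t=True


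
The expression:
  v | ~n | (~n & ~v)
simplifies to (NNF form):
v | ~n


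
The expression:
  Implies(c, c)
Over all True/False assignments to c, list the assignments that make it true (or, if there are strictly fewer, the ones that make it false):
is always true.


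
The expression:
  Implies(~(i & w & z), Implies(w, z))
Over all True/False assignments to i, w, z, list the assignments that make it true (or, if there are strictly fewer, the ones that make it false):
is false only for:
  i=False, w=True, z=False;
  i=True, w=True, z=False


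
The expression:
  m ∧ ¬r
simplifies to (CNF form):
m ∧ ¬r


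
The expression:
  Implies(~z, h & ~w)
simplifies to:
z | (h & ~w)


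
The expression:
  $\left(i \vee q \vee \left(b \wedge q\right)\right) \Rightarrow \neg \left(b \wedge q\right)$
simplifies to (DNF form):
$\neg b \vee \neg q$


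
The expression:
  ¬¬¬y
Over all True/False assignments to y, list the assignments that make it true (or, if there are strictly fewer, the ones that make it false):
is true only for:
  y=False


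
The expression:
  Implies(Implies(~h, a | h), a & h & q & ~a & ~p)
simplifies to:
~a & ~h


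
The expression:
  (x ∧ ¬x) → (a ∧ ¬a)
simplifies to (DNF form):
True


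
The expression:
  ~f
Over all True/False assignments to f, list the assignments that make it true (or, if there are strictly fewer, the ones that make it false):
is true only for:
  f=False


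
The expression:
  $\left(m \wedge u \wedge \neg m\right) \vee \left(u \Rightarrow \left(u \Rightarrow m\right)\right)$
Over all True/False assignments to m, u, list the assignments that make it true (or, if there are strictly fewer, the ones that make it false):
is false only for:
  m=False, u=True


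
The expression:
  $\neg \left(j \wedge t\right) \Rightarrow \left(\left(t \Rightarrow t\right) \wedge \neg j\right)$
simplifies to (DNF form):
$t \vee \neg j$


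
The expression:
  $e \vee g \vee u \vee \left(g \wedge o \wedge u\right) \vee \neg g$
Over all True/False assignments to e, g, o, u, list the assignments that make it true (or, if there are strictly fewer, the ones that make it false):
is always true.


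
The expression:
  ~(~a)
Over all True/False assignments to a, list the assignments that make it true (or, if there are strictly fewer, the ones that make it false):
is true only for:
  a=True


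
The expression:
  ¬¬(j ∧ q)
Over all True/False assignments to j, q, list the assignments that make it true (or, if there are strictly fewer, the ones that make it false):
is true only for:
  j=True, q=True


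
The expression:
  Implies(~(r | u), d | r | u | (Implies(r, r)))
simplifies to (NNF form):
True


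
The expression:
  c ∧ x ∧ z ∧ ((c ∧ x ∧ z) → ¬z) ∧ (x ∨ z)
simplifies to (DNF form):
False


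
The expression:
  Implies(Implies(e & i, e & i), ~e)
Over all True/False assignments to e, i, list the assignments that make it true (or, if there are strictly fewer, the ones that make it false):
is true only for:
  e=False, i=False;
  e=False, i=True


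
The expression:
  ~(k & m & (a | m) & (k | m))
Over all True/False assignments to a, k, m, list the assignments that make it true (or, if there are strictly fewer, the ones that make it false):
is false only for:
  a=False, k=True, m=True;
  a=True, k=True, m=True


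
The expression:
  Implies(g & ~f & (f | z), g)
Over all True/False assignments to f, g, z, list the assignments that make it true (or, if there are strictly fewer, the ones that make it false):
is always true.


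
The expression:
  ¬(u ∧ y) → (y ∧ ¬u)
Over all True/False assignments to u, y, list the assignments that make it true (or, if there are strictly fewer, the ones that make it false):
is true only for:
  u=False, y=True;
  u=True, y=True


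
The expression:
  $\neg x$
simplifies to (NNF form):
$\neg x$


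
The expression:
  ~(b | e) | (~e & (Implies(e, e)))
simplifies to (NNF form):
~e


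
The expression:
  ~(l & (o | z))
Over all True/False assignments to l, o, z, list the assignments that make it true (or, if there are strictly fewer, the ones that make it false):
is false only for:
  l=True, o=False, z=True;
  l=True, o=True, z=False;
  l=True, o=True, z=True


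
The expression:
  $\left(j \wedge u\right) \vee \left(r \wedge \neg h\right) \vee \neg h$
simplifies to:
$\left(j \wedge u\right) \vee \neg h$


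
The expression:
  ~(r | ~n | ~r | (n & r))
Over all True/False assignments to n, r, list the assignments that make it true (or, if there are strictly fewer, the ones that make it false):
is never true.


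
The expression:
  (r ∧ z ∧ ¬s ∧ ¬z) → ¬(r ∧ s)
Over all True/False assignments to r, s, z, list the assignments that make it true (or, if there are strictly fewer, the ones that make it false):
is always true.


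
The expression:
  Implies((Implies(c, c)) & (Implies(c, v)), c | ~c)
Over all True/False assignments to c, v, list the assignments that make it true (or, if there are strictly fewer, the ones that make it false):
is always true.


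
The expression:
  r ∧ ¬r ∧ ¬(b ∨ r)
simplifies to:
False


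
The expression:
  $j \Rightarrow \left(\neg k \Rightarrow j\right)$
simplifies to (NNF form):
$\text{True}$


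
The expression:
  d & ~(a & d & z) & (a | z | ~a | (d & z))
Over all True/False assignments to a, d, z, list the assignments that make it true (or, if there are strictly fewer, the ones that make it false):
is true only for:
  a=False, d=True, z=False;
  a=False, d=True, z=True;
  a=True, d=True, z=False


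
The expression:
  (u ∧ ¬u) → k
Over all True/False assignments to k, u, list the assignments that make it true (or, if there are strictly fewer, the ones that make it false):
is always true.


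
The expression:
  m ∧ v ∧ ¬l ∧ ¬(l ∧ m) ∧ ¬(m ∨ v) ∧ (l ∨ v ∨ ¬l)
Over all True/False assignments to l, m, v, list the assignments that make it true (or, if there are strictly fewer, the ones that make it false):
is never true.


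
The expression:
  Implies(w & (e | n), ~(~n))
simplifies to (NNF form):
n | ~e | ~w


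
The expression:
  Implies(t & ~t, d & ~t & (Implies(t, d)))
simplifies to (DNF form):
True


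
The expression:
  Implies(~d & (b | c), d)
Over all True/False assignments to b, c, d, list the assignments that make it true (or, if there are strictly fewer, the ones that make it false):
is false only for:
  b=False, c=True, d=False;
  b=True, c=False, d=False;
  b=True, c=True, d=False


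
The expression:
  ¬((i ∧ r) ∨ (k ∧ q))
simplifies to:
(¬i ∨ ¬r) ∧ (¬k ∨ ¬q)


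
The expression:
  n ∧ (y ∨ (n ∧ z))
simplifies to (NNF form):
n ∧ (y ∨ z)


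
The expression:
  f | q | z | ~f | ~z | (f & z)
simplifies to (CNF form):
True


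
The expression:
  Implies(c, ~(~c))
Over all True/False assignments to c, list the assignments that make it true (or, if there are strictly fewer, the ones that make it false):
is always true.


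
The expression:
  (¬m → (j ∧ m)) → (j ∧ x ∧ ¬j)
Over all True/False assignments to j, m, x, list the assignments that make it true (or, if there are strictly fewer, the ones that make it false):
is true only for:
  j=False, m=False, x=False;
  j=False, m=False, x=True;
  j=True, m=False, x=False;
  j=True, m=False, x=True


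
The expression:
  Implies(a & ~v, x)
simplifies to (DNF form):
v | x | ~a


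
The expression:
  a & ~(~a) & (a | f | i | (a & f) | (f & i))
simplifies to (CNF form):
a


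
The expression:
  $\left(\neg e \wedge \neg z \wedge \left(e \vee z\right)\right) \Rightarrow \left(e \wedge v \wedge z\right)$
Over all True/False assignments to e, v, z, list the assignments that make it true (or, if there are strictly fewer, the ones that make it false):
is always true.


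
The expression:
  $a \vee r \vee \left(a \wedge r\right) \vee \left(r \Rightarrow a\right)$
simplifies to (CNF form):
$\text{True}$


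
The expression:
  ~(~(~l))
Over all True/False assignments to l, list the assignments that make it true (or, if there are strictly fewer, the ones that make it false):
is true only for:
  l=False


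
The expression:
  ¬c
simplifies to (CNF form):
¬c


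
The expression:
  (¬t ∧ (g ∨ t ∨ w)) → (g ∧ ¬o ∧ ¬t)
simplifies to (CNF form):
(g ∨ t ∨ ¬w) ∧ (t ∨ ¬g ∨ ¬o)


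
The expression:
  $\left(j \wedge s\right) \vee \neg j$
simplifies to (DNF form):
$s \vee \neg j$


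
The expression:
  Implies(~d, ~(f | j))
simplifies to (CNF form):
(d | ~f) & (d | ~j)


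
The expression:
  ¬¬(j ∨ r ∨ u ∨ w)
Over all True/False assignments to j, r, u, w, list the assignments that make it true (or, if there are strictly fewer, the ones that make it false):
is false only for:
  j=False, r=False, u=False, w=False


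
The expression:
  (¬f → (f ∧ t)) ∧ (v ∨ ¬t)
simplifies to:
f ∧ (v ∨ ¬t)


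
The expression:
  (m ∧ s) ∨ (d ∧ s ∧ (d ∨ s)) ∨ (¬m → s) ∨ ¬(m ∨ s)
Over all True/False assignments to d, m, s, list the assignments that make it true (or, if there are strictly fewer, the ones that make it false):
is always true.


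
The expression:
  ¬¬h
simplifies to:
h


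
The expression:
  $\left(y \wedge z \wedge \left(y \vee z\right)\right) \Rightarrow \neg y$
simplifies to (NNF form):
$\neg y \vee \neg z$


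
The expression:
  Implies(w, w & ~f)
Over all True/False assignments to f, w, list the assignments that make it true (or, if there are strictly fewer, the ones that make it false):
is false only for:
  f=True, w=True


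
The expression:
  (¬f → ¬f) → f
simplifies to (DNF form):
f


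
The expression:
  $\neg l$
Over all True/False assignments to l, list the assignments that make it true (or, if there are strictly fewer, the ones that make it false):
is true only for:
  l=False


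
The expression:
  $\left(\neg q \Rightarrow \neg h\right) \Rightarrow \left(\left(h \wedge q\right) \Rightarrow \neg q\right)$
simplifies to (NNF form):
$\neg h \vee \neg q$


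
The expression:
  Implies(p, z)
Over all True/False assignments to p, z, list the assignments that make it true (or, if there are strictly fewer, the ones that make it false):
is false only for:
  p=True, z=False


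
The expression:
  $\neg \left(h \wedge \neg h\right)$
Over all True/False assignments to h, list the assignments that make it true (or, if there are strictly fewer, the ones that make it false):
is always true.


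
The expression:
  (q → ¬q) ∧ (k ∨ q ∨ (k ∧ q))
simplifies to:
k ∧ ¬q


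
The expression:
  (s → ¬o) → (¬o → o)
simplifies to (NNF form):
o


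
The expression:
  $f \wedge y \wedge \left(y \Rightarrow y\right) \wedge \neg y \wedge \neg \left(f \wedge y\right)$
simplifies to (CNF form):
$\text{False}$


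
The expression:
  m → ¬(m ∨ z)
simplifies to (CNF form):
¬m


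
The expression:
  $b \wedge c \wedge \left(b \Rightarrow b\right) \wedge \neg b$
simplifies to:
$\text{False}$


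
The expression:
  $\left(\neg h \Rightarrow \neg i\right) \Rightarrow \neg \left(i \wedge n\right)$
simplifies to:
$\neg h \vee \neg i \vee \neg n$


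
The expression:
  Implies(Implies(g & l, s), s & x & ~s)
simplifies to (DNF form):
g & l & ~s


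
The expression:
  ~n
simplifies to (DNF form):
~n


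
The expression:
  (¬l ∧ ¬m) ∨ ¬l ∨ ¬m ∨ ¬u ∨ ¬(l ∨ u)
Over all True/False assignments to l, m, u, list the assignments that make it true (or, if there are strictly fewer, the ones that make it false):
is false only for:
  l=True, m=True, u=True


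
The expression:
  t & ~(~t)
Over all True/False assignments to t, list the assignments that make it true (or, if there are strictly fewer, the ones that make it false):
is true only for:
  t=True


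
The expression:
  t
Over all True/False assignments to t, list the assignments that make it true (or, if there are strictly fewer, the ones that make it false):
is true only for:
  t=True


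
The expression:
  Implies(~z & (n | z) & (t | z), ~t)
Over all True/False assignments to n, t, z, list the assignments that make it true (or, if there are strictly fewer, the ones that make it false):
is false only for:
  n=True, t=True, z=False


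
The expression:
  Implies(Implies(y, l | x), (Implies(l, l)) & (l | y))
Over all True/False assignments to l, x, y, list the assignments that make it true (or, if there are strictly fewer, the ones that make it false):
is false only for:
  l=False, x=False, y=False;
  l=False, x=True, y=False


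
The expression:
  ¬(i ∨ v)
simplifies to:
¬i ∧ ¬v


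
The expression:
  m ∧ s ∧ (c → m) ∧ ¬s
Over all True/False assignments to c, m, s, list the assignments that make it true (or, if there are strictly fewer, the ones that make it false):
is never true.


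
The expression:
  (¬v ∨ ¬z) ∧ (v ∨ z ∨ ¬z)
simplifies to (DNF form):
¬v ∨ ¬z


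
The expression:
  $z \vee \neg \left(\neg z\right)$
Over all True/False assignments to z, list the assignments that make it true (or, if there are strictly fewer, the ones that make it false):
is true only for:
  z=True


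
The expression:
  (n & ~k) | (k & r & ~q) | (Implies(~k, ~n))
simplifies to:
True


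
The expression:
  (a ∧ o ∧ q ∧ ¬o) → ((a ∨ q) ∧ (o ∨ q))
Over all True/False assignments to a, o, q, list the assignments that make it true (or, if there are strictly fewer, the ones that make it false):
is always true.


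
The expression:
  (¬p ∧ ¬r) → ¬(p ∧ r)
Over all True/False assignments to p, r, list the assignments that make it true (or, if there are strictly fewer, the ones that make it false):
is always true.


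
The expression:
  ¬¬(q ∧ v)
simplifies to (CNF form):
q ∧ v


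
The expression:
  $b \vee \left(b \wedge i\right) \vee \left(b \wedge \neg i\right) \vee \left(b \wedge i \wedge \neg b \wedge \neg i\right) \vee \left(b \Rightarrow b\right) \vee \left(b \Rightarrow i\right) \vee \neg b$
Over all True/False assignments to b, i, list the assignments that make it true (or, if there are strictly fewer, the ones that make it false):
is always true.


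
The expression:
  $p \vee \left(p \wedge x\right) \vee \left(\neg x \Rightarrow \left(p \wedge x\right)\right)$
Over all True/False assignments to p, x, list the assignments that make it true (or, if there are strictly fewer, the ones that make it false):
is false only for:
  p=False, x=False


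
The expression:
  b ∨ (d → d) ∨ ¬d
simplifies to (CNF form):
True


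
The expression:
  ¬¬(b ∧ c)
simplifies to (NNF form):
b ∧ c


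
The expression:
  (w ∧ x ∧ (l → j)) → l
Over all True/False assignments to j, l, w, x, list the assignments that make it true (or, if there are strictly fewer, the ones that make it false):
is false only for:
  j=False, l=False, w=True, x=True;
  j=True, l=False, w=True, x=True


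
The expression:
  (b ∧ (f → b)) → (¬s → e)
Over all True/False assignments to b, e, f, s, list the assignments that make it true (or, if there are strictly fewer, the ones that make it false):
is false only for:
  b=True, e=False, f=False, s=False;
  b=True, e=False, f=True, s=False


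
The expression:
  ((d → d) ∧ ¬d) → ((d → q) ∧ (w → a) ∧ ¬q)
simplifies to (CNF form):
(d ∨ ¬q) ∧ (a ∨ d ∨ ¬w)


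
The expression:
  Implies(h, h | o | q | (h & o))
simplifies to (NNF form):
True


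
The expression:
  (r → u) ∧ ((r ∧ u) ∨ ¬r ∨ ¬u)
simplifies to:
u ∨ ¬r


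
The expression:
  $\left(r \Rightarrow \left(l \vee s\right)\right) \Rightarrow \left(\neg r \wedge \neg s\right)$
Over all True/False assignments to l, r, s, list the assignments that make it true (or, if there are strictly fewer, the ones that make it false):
is true only for:
  l=False, r=False, s=False;
  l=False, r=True, s=False;
  l=True, r=False, s=False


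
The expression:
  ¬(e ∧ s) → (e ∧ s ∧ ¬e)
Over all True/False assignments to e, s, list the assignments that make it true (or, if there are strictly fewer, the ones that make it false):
is true only for:
  e=True, s=True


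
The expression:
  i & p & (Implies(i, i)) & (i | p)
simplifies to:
i & p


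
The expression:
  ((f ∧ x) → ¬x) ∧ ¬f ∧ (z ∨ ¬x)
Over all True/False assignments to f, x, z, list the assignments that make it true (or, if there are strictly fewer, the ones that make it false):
is true only for:
  f=False, x=False, z=False;
  f=False, x=False, z=True;
  f=False, x=True, z=True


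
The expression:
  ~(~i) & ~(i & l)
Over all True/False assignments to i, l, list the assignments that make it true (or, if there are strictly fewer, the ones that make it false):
is true only for:
  i=True, l=False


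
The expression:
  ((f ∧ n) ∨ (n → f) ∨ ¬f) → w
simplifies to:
w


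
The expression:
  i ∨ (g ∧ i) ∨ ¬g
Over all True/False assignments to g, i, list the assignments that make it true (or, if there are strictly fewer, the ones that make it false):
is false only for:
  g=True, i=False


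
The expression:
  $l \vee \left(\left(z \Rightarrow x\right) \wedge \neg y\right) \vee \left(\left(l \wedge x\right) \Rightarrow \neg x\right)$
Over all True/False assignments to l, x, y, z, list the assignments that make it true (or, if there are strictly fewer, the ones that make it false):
is always true.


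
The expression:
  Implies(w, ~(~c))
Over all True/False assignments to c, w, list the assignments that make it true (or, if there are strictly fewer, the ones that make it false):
is false only for:
  c=False, w=True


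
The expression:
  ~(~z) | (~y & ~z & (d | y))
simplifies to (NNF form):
z | (d & ~y)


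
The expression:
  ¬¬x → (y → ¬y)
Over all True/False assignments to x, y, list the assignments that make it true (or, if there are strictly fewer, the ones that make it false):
is false only for:
  x=True, y=True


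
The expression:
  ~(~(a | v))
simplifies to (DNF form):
a | v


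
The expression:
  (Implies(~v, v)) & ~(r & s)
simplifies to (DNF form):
(v & ~r) | (v & ~s)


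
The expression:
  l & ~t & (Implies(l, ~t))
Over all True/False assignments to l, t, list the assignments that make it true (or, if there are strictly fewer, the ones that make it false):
is true only for:
  l=True, t=False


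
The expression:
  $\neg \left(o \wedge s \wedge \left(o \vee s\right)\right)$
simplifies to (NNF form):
$\neg o \vee \neg s$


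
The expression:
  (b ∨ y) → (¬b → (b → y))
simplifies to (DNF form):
True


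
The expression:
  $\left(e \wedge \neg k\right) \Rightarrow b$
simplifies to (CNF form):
$b \vee k \vee \neg e$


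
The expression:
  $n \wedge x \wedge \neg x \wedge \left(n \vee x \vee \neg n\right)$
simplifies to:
$\text{False}$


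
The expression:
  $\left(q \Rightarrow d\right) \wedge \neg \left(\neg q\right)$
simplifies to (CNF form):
$d \wedge q$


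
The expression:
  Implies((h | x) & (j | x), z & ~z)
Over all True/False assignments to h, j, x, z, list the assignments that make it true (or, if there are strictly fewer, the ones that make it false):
is true only for:
  h=False, j=False, x=False, z=False;
  h=False, j=False, x=False, z=True;
  h=False, j=True, x=False, z=False;
  h=False, j=True, x=False, z=True;
  h=True, j=False, x=False, z=False;
  h=True, j=False, x=False, z=True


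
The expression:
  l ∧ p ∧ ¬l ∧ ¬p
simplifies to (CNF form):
False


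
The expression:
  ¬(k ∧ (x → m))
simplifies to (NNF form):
(x ∧ ¬m) ∨ ¬k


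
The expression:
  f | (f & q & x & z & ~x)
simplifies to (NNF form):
f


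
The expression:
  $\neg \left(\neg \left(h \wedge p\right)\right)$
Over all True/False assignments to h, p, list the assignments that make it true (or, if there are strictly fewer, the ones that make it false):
is true only for:
  h=True, p=True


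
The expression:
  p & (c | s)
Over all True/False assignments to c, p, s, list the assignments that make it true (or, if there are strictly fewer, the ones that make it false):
is true only for:
  c=False, p=True, s=True;
  c=True, p=True, s=False;
  c=True, p=True, s=True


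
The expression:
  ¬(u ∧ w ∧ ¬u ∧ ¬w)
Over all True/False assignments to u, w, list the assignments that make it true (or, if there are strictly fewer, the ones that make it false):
is always true.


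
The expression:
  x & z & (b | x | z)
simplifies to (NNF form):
x & z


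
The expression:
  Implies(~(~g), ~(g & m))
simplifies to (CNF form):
~g | ~m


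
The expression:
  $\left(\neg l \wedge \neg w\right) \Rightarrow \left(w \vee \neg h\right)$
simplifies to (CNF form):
$l \vee w \vee \neg h$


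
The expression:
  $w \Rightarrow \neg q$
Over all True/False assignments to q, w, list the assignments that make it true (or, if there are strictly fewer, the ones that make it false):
is false only for:
  q=True, w=True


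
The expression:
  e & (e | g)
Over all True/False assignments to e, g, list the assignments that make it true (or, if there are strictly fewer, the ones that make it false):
is true only for:
  e=True, g=False;
  e=True, g=True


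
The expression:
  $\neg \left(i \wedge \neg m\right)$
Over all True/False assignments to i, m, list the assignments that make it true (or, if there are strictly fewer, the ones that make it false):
is false only for:
  i=True, m=False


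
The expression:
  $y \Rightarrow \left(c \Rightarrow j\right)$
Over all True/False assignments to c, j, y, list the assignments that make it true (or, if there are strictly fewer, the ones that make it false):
is false only for:
  c=True, j=False, y=True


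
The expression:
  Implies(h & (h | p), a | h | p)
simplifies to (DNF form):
True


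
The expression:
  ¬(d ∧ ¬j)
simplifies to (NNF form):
j ∨ ¬d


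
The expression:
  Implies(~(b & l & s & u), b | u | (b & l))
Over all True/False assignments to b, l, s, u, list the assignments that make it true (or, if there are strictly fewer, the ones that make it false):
is false only for:
  b=False, l=False, s=False, u=False;
  b=False, l=False, s=True, u=False;
  b=False, l=True, s=False, u=False;
  b=False, l=True, s=True, u=False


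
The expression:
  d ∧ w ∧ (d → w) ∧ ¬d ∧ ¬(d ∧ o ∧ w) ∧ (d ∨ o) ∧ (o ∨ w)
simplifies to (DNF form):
False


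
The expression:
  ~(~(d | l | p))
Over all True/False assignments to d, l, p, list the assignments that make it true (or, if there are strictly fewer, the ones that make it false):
is false only for:
  d=False, l=False, p=False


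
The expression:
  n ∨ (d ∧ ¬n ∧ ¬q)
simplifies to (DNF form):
n ∨ (d ∧ ¬q)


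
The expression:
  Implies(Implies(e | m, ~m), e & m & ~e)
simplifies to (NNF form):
m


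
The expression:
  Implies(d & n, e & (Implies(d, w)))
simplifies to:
~d | ~n | (e & w)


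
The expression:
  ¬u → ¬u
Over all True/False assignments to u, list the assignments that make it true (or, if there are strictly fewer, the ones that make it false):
is always true.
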